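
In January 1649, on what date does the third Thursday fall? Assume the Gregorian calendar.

January 1, 1649 is a Friday.
The first Thursday is therefore January 7 (6 days later).
The third Thursday is 7 + 2×7 = January 21.

January 21, 1649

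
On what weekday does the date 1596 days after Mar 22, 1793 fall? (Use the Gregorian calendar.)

First find the weekday of Mar 22, 1793. Doomsday rule: the anchor day for the 1700s is Sunday. For year 93: 93÷12 = 7 r 9, and 9÷4 = 2, so 7+9+2 = 18.
Sunday + 18 ≡ Thursday — that's 1793's doomsday.
In March the doomsday date is Mar 14.
Mar 22 is 8 days after Mar 14; 8 mod 7 = 1, so Thursday + 1 = Friday.
1596 mod 7 = 0, so 1596 days after a Friday is Friday + 0 = Friday.

Friday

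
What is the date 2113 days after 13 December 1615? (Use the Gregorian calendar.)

September 25, 1621

+366 (one year; includes Feb 29, 1616) → Dec 13, 1616 (1747 left).
+365 (one year) → Dec 13, 1617 (1382 left).
+365 (one year) → Dec 13, 1618 (1017 left).
+365 (one year) → Dec 13, 1619 (652 left).
+366 (one year; includes Feb 29, 1620) → Dec 13, 1620 (286 left).
Dec has 31 days: +19 → Jan 1, 1621 (267 left).
Jan has 31 days: +31 → Feb 1, 1621 (236 left).
Feb has 28 days: +28 → Mar 1, 1621 (208 left).
Mar has 31 days: +31 → Apr 1, 1621 (177 left).
Apr has 30 days: +30 → May 1, 1621 (147 left).
May has 31 days: +31 → Jun 1, 1621 (116 left).
Jun has 30 days: +30 → Jul 1, 1621 (86 left).
Jul has 31 days: +31 → Aug 1, 1621 (55 left).
Aug has 31 days: +31 → Sep 1, 1621 (24 left).
+24 → Sep 25, 1621.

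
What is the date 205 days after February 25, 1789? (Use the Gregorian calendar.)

September 18, 1789

Feb has 28 days: +4 → Mar 1, 1789 (201 left).
Mar has 31 days: +31 → Apr 1, 1789 (170 left).
Apr has 30 days: +30 → May 1, 1789 (140 left).
May has 31 days: +31 → Jun 1, 1789 (109 left).
Jun has 30 days: +30 → Jul 1, 1789 (79 left).
Jul has 31 days: +31 → Aug 1, 1789 (48 left).
Aug has 31 days: +31 → Sep 1, 1789 (17 left).
+17 → Sep 18, 1789.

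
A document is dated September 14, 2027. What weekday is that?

Doomsday rule: the anchor day for the 2000s is Tuesday. For year 27: 27÷12 = 2 r 3, and 3÷4 = 0, so 2+3+0 = 5.
Tuesday + 5 ≡ Sunday — that's 2027's doomsday.
In September the doomsday date is Sep 5.
Sep 14 is 9 days after Sep 5; 9 mod 7 = 2, so Sunday + 2 = Tuesday.

Tuesday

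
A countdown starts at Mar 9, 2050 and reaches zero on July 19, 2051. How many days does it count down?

Mar 9, 2050 → Mar 9, 2051: 365 days.
Mar 9, 2051 → Apr 9, 2051: 31 days (March has 31).
Apr 9, 2051 → May 9, 2051: 30 days (April has 30).
May 9, 2051 → Jun 9, 2051: 31 days (May has 31).
Jun 9, 2051 → Jul 9, 2051: 30 days (June has 30).
Jul 9, 2051 → Jul 19, 2051: 10 days.
Total: 497 days.

497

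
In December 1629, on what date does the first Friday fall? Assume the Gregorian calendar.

December 7, 1629

December 1, 1629 is a Saturday.
The first Friday is therefore December 7 (6 days later).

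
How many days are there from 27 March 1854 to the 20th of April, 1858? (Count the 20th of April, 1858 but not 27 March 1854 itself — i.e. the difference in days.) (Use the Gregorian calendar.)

Mar 27, 1854 → Mar 27, 1855: 365 days.
Mar 27, 1855 → Mar 27, 1856: 366 days (Feb 29, 1856 is in that span).
Mar 27, 1856 → Mar 27, 1857: 365 days.
Mar 27, 1857 → Apr 27, 1857: 31 days (March has 31).
Apr 27, 1857 → May 27, 1857: 30 days (April has 30).
May 27, 1857 → Jun 27, 1857: 31 days (May has 31).
Jun 27, 1857 → Jul 27, 1857: 30 days (June has 30).
Jul 27, 1857 → Aug 27, 1857: 31 days (July has 31).
Aug 27, 1857 → Sep 27, 1857: 31 days (August has 31).
Sep 27, 1857 → Oct 27, 1857: 30 days (September has 30).
Oct 27, 1857 → Nov 27, 1857: 31 days (October has 31).
Nov 27, 1857 → Dec 27, 1857: 30 days (November has 30).
Dec 27, 1857 → Jan 27, 1858: 31 days (December has 31).
Jan 27, 1858 → Feb 27, 1858: 31 days (January has 31).
Feb 27, 1858 → Mar 27, 1858: 28 days (February has 28).
Mar 27, 1858 → Apr 20, 1858: 24 days.
Total: 1485 days.

1485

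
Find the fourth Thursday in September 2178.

September 24, 2178

September 1, 2178 is a Tuesday.
The first Thursday is therefore September 3 (2 days later).
The fourth Thursday is 3 + 3×7 = September 24.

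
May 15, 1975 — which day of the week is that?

Thursday

Doomsday rule: the anchor day for the 1900s is Wednesday. For year 75: 75÷12 = 6 r 3, and 3÷4 = 0, so 6+3+0 = 9.
Wednesday + 9 ≡ Friday — that's 1975's doomsday.
In May the doomsday date is May 9.
May 15 is 6 days after May 9; 6 mod 7 = 6, so Friday + 6 = Thursday.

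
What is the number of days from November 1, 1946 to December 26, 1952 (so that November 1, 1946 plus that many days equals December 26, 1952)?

Nov 1, 1946 → Nov 1, 1947: 365 days.
Nov 1, 1947 → Nov 1, 1948: 366 days (Feb 29, 1948 is in that span).
Nov 1, 1948 → Nov 1, 1949: 365 days.
Nov 1, 1949 → Nov 1, 1950: 365 days.
Nov 1, 1950 → Nov 1, 1951: 365 days.
Nov 1, 1951 → Nov 1, 1952: 366 days (Feb 29, 1952 is in that span).
Nov 1, 1952 → Dec 1, 1952: 30 days (November has 30).
Dec 1, 1952 → Dec 26, 1952: 25 days.
Total: 2247 days.

2247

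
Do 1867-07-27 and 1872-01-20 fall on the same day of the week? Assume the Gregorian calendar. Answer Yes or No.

From Jul 27, 1867 to Jan 20, 1872 is 1638 days.
1638 mod 7 = 0, so they are the same weekday.
(Jul 27, 1867 is a Saturday; Jan 20, 1872 is a Saturday.)

Yes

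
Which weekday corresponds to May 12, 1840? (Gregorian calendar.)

Tuesday

Doomsday rule: the anchor day for the 1800s is Friday. For year 40: 40÷12 = 3 r 4, and 4÷4 = 1, so 3+4+1 = 8.
Friday + 8 ≡ Saturday — that's 1840's doomsday.
In May the doomsday date is May 9.
May 12 is 3 days after May 9; 3 mod 7 = 3, so Saturday + 3 = Tuesday.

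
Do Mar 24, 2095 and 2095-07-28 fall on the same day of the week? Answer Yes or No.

From Mar 24, 2095 to Jul 28, 2095 is 126 days.
126 mod 7 = 0, so they are the same weekday.
(Mar 24, 2095 is a Thursday; Jul 28, 2095 is a Thursday.)

Yes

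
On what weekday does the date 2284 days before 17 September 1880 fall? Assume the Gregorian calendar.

First find the weekday of Sep 17, 1880. Doomsday rule: the anchor day for the 1800s is Friday. For year 80: 80÷12 = 6 r 8, and 8÷4 = 2, so 6+8+2 = 16.
Friday + 16 ≡ Sunday — that's 1880's doomsday.
In September the doomsday date is Sep 5.
Sep 17 is 12 days after Sep 5; 12 mod 7 = 5, so Sunday + 5 = Friday.
2284 mod 7 = 2, so 2284 days before a Friday is Friday − 2 = Wednesday.

Wednesday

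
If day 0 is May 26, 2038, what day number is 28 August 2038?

94

May 26, 2038 → Jun 26, 2038: 31 days (May has 31).
Jun 26, 2038 → Jul 26, 2038: 30 days (June has 30).
Jul 26, 2038 → Aug 26, 2038: 31 days (July has 31).
Aug 26, 2038 → Aug 28, 2038: 2 days.
Total: 94 days.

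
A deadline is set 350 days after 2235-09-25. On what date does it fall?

September 9, 2236

Sep has 30 days: +6 → Oct 1, 2235 (344 left).
Oct has 31 days: +31 → Nov 1, 2235 (313 left).
Nov has 30 days: +30 → Dec 1, 2235 (283 left).
Dec has 31 days: +31 → Jan 1, 2236 (252 left).
Jan has 31 days: +31 → Feb 1, 2236 (221 left).
Feb has 29 days: +29 → Mar 1, 2236 (192 left).
Mar has 31 days: +31 → Apr 1, 2236 (161 left).
Apr has 30 days: +30 → May 1, 2236 (131 left).
May has 31 days: +31 → Jun 1, 2236 (100 left).
Jun has 30 days: +30 → Jul 1, 2236 (70 left).
Jul has 31 days: +31 → Aug 1, 2236 (39 left).
Aug has 31 days: +31 → Sep 1, 2236 (8 left).
+8 → Sep 9, 2236.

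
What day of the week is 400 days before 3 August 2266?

Thursday

First find the weekday of Aug 3, 2266. Doomsday rule: the anchor day for the 2200s is Friday. For year 66: 66÷12 = 5 r 6, and 6÷4 = 1, so 5+6+1 = 12.
Friday + 12 ≡ Wednesday — that's 2266's doomsday.
In August the doomsday date is Aug 8.
Aug 3 is 5 days before Aug 8; 5 mod 7 = 5, so Wednesday − 5 = Friday.
400 mod 7 = 1, so 400 days before a Friday is Friday − 1 = Thursday.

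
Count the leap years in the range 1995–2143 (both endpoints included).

36

Multiples of 4 in [1995,2143]: 37.
Of those, multiples of 100: 2 (not leap unless ÷400).
Multiples of 400: 1.
Leap years = 37 − 2 + 1 = 36.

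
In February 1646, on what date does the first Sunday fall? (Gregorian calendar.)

February 1, 1646 is a Thursday.
The first Sunday is therefore February 4 (3 days later).

February 4, 1646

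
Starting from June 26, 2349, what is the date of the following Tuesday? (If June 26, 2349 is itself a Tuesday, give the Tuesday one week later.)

June 28, 2349

Jun 26, 2349 is a Sunday.
From Sunday to the next Tuesday is 2 days.
Jun 26, 2349 + 2 = Jun 28, 2349.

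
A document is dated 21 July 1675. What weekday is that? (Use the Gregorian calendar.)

Doomsday rule: the anchor day for the 1600s is Tuesday. For year 75: 75÷12 = 6 r 3, and 3÷4 = 0, so 6+3+0 = 9.
Tuesday + 9 ≡ Thursday — that's 1675's doomsday.
In July the doomsday date is Jul 11.
Jul 21 is 10 days after Jul 11; 10 mod 7 = 3, so Thursday + 3 = Sunday.

Sunday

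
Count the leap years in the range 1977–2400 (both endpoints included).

103

Multiples of 4 in [1977,2400]: 106.
Of those, multiples of 100: 5 (not leap unless ÷400).
Multiples of 400: 2.
Leap years = 106 − 5 + 2 = 103.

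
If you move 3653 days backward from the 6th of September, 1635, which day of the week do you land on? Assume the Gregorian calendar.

First find the weekday of Sep 6, 1635. Doomsday rule: the anchor day for the 1600s is Tuesday. For year 35: 35÷12 = 2 r 11, and 11÷4 = 2, so 2+11+2 = 15.
Tuesday + 15 ≡ Wednesday — that's 1635's doomsday.
In September the doomsday date is Sep 5.
Sep 6 is 1 day after Sep 5; 1 mod 7 = 1, so Wednesday + 1 = Thursday.
3653 mod 7 = 6, so 3653 days before a Thursday is Thursday − 6 = Friday.

Friday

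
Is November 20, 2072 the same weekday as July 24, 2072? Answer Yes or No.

Yes

From Jul 24, 2072 to Nov 20, 2072 is 119 days.
119 mod 7 = 0, so they are the same weekday.
(Jul 24, 2072 is a Sunday; Nov 20, 2072 is a Sunday.)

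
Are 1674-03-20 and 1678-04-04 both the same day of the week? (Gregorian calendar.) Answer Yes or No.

From Mar 20, 1674 to Apr 4, 1678 is 1476 days.
1476 mod 7 = 6, so they are different weekdays.
(Mar 20, 1674 is a Tuesday; Apr 4, 1678 is a Monday.)

No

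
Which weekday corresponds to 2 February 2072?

Tuesday

January 1, 2072 is a Friday.
Jan 1, 2072 → Feb 1, 2072: 31 days (January has 31).
Feb 1, 2072 → Feb 2, 2072: 1 days.
Total: 32 days.
32 mod 7 = 4, so Friday + 4 = Tuesday.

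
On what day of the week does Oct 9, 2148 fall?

January 1, 2148 is a Monday.
Jan 1, 2148 → Feb 1, 2148: 31 days (January has 31).
Feb 1, 2148 → Mar 1, 2148: 29 days (February has 29).
Mar 1, 2148 → Apr 1, 2148: 31 days (March has 31).
Apr 1, 2148 → May 1, 2148: 30 days (April has 30).
May 1, 2148 → Jun 1, 2148: 31 days (May has 31).
Jun 1, 2148 → Jul 1, 2148: 30 days (June has 30).
Jul 1, 2148 → Aug 1, 2148: 31 days (July has 31).
Aug 1, 2148 → Sep 1, 2148: 31 days (August has 31).
Sep 1, 2148 → Oct 1, 2148: 30 days (September has 30).
Oct 1, 2148 → Oct 9, 2148: 8 days.
Total: 282 days.
282 mod 7 = 2, so Monday + 2 = Wednesday.

Wednesday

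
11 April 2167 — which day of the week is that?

Doomsday rule: the anchor day for the 2100s is Sunday. For year 67: 67÷12 = 5 r 7, and 7÷4 = 1, so 5+7+1 = 13.
Sunday + 13 ≡ Saturday — that's 2167's doomsday.
In April the doomsday date is Apr 4.
Apr 11 is 7 days after Apr 4; 7 mod 7 = 0, so Saturday + 0 = Saturday.

Saturday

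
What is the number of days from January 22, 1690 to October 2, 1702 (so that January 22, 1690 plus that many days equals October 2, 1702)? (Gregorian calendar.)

Jan 22, 1690 → Jan 22, 1691: 365 days.
Jan 22, 1691 → Jan 22, 1692: 365 days.
Jan 22, 1692 → Jan 22, 1693: 366 days (Feb 29, 1692 is in that span).
Jan 22, 1693 → Jan 22, 1694: 365 days.
Jan 22, 1694 → Jan 22, 1695: 365 days.
Jan 22, 1695 → Jan 22, 1696: 365 days.
Jan 22, 1696 → Jan 22, 1697: 366 days (Feb 29, 1696 is in that span).
Jan 22, 1697 → Jan 22, 1698: 365 days.
Jan 22, 1698 → Jan 22, 1699: 365 days.
Jan 22, 1699 → Jan 22, 1700: 365 days.
Jan 22, 1700 → Jan 22, 1701: 365 days.
Jan 22, 1701 → Jan 22, 1702: 365 days.
Jan 22, 1702 → Feb 22, 1702: 31 days (January has 31).
Feb 22, 1702 → Mar 22, 1702: 28 days (February has 28).
Mar 22, 1702 → Apr 22, 1702: 31 days (March has 31).
Apr 22, 1702 → May 22, 1702: 30 days (April has 30).
May 22, 1702 → Jun 22, 1702: 31 days (May has 31).
Jun 22, 1702 → Jul 22, 1702: 30 days (June has 30).
Jul 22, 1702 → Aug 22, 1702: 31 days (July has 31).
Aug 22, 1702 → Sep 22, 1702: 31 days (August has 31).
Sep 22, 1702 → Oct 2, 1702: 10 days.
Total: 4635 days.

4635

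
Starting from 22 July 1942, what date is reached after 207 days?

February 14, 1943

Jul has 31 days: +10 → Aug 1, 1942 (197 left).
Aug has 31 days: +31 → Sep 1, 1942 (166 left).
Sep has 30 days: +30 → Oct 1, 1942 (136 left).
Oct has 31 days: +31 → Nov 1, 1942 (105 left).
Nov has 30 days: +30 → Dec 1, 1942 (75 left).
Dec has 31 days: +31 → Jan 1, 1943 (44 left).
Jan has 31 days: +31 → Feb 1, 1943 (13 left).
+13 → Feb 14, 1943.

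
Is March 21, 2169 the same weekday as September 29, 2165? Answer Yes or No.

From Sep 29, 2165 to Mar 21, 2169 is 1269 days.
1269 mod 7 = 2, so they are different weekdays.
(Sep 29, 2165 is a Sunday; Mar 21, 2169 is a Tuesday.)

No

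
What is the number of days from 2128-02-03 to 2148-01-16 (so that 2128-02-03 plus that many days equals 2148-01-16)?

Feb 3, 2128 → Feb 3, 2129: 366 days (Feb 29, 2128 is in that span).
Feb 3, 2129 → Feb 3, 2130: 365 days.
Feb 3, 2130 → Feb 3, 2131: 365 days.
Feb 3, 2131 → Feb 3, 2132: 365 days.
Feb 3, 2132 → Feb 3, 2133: 366 days (Feb 29, 2132 is in that span).
Feb 3, 2133 → Feb 3, 2134: 365 days.
Feb 3, 2134 → Feb 3, 2135: 365 days.
Feb 3, 2135 → Feb 3, 2136: 365 days.
Feb 3, 2136 → Feb 3, 2137: 366 days (Feb 29, 2136 is in that span).
Feb 3, 2137 → Feb 3, 2138: 365 days.
Feb 3, 2138 → Feb 3, 2139: 365 days.
Feb 3, 2139 → Feb 3, 2140: 365 days.
Feb 3, 2140 → Feb 3, 2141: 366 days (Feb 29, 2140 is in that span).
Feb 3, 2141 → Feb 3, 2142: 365 days.
Feb 3, 2142 → Feb 3, 2143: 365 days.
Feb 3, 2143 → Feb 3, 2144: 365 days.
Feb 3, 2144 → Feb 3, 2145: 366 days (Feb 29, 2144 is in that span).
Feb 3, 2145 → Feb 3, 2146: 365 days.
Feb 3, 2146 → Feb 3, 2147: 365 days.
Feb 3, 2147 → Mar 3, 2147: 28 days (February has 28).
Mar 3, 2147 → Apr 3, 2147: 31 days (March has 31).
Apr 3, 2147 → May 3, 2147: 30 days (April has 30).
May 3, 2147 → Jun 3, 2147: 31 days (May has 31).
Jun 3, 2147 → Jul 3, 2147: 30 days (June has 30).
Jul 3, 2147 → Aug 3, 2147: 31 days (July has 31).
Aug 3, 2147 → Sep 3, 2147: 31 days (August has 31).
Sep 3, 2147 → Oct 3, 2147: 30 days (September has 30).
Oct 3, 2147 → Nov 3, 2147: 31 days (October has 31).
Nov 3, 2147 → Dec 3, 2147: 30 days (November has 30).
Dec 3, 2147 → Jan 3, 2148: 31 days (December has 31).
Jan 3, 2148 → Jan 16, 2148: 13 days.
Total: 7287 days.

7287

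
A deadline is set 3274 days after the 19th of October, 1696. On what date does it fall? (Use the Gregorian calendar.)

+365 (one year) → Oct 19, 1697 (2909 left).
+365 (one year) → Oct 19, 1698 (2544 left).
+365 (one year) → Oct 19, 1699 (2179 left).
+365 (one year) → Oct 19, 1700 (1814 left).
+365 (one year) → Oct 19, 1701 (1449 left).
+365 (one year) → Oct 19, 1702 (1084 left).
+365 (one year) → Oct 19, 1703 (719 left).
+366 (one year; includes Feb 29, 1704) → Oct 19, 1704 (353 left).
Oct has 31 days: +13 → Nov 1, 1704 (340 left).
Nov has 30 days: +30 → Dec 1, 1704 (310 left).
Dec has 31 days: +31 → Jan 1, 1705 (279 left).
Jan has 31 days: +31 → Feb 1, 1705 (248 left).
Feb has 28 days: +28 → Mar 1, 1705 (220 left).
Mar has 31 days: +31 → Apr 1, 1705 (189 left).
Apr has 30 days: +30 → May 1, 1705 (159 left).
May has 31 days: +31 → Jun 1, 1705 (128 left).
Jun has 30 days: +30 → Jul 1, 1705 (98 left).
Jul has 31 days: +31 → Aug 1, 1705 (67 left).
Aug has 31 days: +31 → Sep 1, 1705 (36 left).
Sep has 30 days: +30 → Oct 1, 1705 (6 left).
+6 → Oct 7, 1705.

October 7, 1705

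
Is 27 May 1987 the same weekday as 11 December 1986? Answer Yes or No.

From Dec 11, 1986 to May 27, 1987 is 167 days.
167 mod 7 = 6, so they are different weekdays.
(Dec 11, 1986 is a Thursday; May 27, 1987 is a Wednesday.)

No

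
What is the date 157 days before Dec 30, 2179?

−30 → Nov 30, 2179 (end of Nov, 30 days; 127 left).
−30 → Oct 31, 2179 (end of Oct, 31 days; 97 left).
−31 → Sep 30, 2179 (end of Sep, 30 days; 66 left).
−30 → Aug 31, 2179 (end of Aug, 31 days; 36 left).
−31 → Jul 31, 2179 (end of Jul, 31 days; 5 left).
−5 → Jul 26, 2179.

July 26, 2179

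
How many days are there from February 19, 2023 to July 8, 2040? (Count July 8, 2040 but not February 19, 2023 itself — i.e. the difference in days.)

6349

Feb 19, 2023 → Feb 19, 2024: 365 days.
Feb 19, 2024 → Feb 19, 2025: 366 days (Feb 29, 2024 is in that span).
Feb 19, 2025 → Feb 19, 2026: 365 days.
Feb 19, 2026 → Feb 19, 2027: 365 days.
Feb 19, 2027 → Feb 19, 2028: 365 days.
Feb 19, 2028 → Feb 19, 2029: 366 days (Feb 29, 2028 is in that span).
Feb 19, 2029 → Feb 19, 2030: 365 days.
Feb 19, 2030 → Feb 19, 2031: 365 days.
Feb 19, 2031 → Feb 19, 2032: 365 days.
Feb 19, 2032 → Feb 19, 2033: 366 days (Feb 29, 2032 is in that span).
Feb 19, 2033 → Feb 19, 2034: 365 days.
Feb 19, 2034 → Feb 19, 2035: 365 days.
Feb 19, 2035 → Feb 19, 2036: 365 days.
Feb 19, 2036 → Feb 19, 2037: 366 days (Feb 29, 2036 is in that span).
Feb 19, 2037 → Feb 19, 2038: 365 days.
Feb 19, 2038 → Feb 19, 2039: 365 days.
Feb 19, 2039 → Feb 19, 2040: 365 days.
Feb 19, 2040 → Mar 19, 2040: 29 days (February has 29).
Mar 19, 2040 → Apr 19, 2040: 31 days (March has 31).
Apr 19, 2040 → May 19, 2040: 30 days (April has 30).
May 19, 2040 → Jun 19, 2040: 31 days (May has 31).
Jun 19, 2040 → Jul 8, 2040: 19 days.
Total: 6349 days.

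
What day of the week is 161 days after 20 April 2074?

Friday

First find the weekday of Apr 20, 2074. Doomsday rule: the anchor day for the 2000s is Tuesday. For year 74: 74÷12 = 6 r 2, and 2÷4 = 0, so 6+2+0 = 8.
Tuesday + 8 ≡ Wednesday — that's 2074's doomsday.
In April the doomsday date is Apr 4.
Apr 20 is 16 days after Apr 4; 16 mod 7 = 2, so Wednesday + 2 = Friday.
161 mod 7 = 0, so 161 days after a Friday is Friday + 0 = Friday.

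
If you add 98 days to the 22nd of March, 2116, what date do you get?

June 28, 2116

Mar has 31 days: +10 → Apr 1, 2116 (88 left).
Apr has 30 days: +30 → May 1, 2116 (58 left).
May has 31 days: +31 → Jun 1, 2116 (27 left).
+27 → Jun 28, 2116.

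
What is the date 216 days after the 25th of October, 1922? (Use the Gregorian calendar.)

May 29, 1923

Oct has 31 days: +7 → Nov 1, 1922 (209 left).
Nov has 30 days: +30 → Dec 1, 1922 (179 left).
Dec has 31 days: +31 → Jan 1, 1923 (148 left).
Jan has 31 days: +31 → Feb 1, 1923 (117 left).
Feb has 28 days: +28 → Mar 1, 1923 (89 left).
Mar has 31 days: +31 → Apr 1, 1923 (58 left).
Apr has 30 days: +30 → May 1, 1923 (28 left).
+28 → May 29, 1923.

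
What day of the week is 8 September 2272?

Doomsday rule: the anchor day for the 2200s is Friday. For year 72: 72÷12 = 6 r 0, and 0÷4 = 0, so 6+0+0 = 6.
Friday + 6 ≡ Thursday — that's 2272's doomsday.
In September the doomsday date is Sep 5.
Sep 8 is 3 days after Sep 5; 3 mod 7 = 3, so Thursday + 3 = Sunday.

Sunday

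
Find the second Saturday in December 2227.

December 1, 2227 is a Saturday.
The first Saturday is therefore December 1 (same day).
The second Saturday is 1 + 1×7 = December 8.

December 8, 2227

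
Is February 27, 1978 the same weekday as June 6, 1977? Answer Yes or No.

From Jun 6, 1977 to Feb 27, 1978 is 266 days.
266 mod 7 = 0, so they are the same weekday.
(Jun 6, 1977 is a Monday; Feb 27, 1978 is a Monday.)

Yes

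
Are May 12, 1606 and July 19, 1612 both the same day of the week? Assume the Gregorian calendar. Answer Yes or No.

From May 12, 1606 to Jul 19, 1612 is 2260 days.
2260 mod 7 = 6, so they are different weekdays.
(May 12, 1606 is a Friday; Jul 19, 1612 is a Thursday.)

No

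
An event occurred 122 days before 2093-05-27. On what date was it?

January 25, 2093

−27 → Apr 30, 2093 (end of Apr, 30 days; 95 left).
−30 → Mar 31, 2093 (end of Mar, 31 days; 65 left).
−31 → Feb 28, 2093 (end of Feb, 28 days; 34 left).
−28 → Jan 31, 2093 (end of Jan, 31 days; 6 left).
−6 → Jan 25, 2093.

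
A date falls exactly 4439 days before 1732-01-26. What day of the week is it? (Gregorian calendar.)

First find the weekday of Jan 26, 1732. Doomsday rule: the anchor day for the 1700s is Sunday. For year 32: 32÷12 = 2 r 8, and 8÷4 = 2, so 2+8+2 = 12.
Sunday + 12 ≡ Friday — that's 1732's doomsday.
In January the doomsday date is Jan 4 (1732 is a leap year (divisible by 4)).
Jan 26 is 22 days after Jan 4; 22 mod 7 = 1, so Friday + 1 = Saturday.
4439 mod 7 = 1, so 4439 days before a Saturday is Saturday − 1 = Friday.

Friday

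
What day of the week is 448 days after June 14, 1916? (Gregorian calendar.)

First find the weekday of Jun 14, 1916. Doomsday rule: the anchor day for the 1900s is Wednesday. For year 16: 16÷12 = 1 r 4, and 4÷4 = 1, so 1+4+1 = 6.
Wednesday + 6 ≡ Tuesday — that's 1916's doomsday.
In June the doomsday date is Jun 6.
Jun 14 is 8 days after Jun 6; 8 mod 7 = 1, so Tuesday + 1 = Wednesday.
448 mod 7 = 0, so 448 days after a Wednesday is Wednesday + 0 = Wednesday.

Wednesday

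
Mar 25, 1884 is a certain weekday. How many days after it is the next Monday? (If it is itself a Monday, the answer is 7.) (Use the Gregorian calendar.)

6

Mar 25, 1884 is a Tuesday.
From Tuesday to the next Monday is 6 days.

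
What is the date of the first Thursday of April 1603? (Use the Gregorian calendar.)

April 1, 1603 is a Tuesday.
The first Thursday is therefore April 3 (2 days later).

April 3, 1603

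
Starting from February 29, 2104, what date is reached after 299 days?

Feb has 29 days: +1 → Mar 1, 2104 (298 left).
Mar has 31 days: +31 → Apr 1, 2104 (267 left).
Apr has 30 days: +30 → May 1, 2104 (237 left).
May has 31 days: +31 → Jun 1, 2104 (206 left).
Jun has 30 days: +30 → Jul 1, 2104 (176 left).
Jul has 31 days: +31 → Aug 1, 2104 (145 left).
Aug has 31 days: +31 → Sep 1, 2104 (114 left).
Sep has 30 days: +30 → Oct 1, 2104 (84 left).
Oct has 31 days: +31 → Nov 1, 2104 (53 left).
Nov has 30 days: +30 → Dec 1, 2104 (23 left).
+23 → Dec 24, 2104.

December 24, 2104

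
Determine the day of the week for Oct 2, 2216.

Doomsday rule: the anchor day for the 2200s is Friday. For year 16: 16÷12 = 1 r 4, and 4÷4 = 1, so 1+4+1 = 6.
Friday + 6 ≡ Thursday — that's 2216's doomsday.
In October the doomsday date is Oct 10.
Oct 2 is 8 days before Oct 10; 8 mod 7 = 1, so Thursday − 1 = Wednesday.

Wednesday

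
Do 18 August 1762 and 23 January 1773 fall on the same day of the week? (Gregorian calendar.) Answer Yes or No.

From Aug 18, 1762 to Jan 23, 1773 is 3811 days.
3811 mod 7 = 3, so they are different weekdays.
(Aug 18, 1762 is a Wednesday; Jan 23, 1773 is a Saturday.)

No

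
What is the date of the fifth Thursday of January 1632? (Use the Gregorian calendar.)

January 1, 1632 is a Thursday.
The first Thursday is therefore January 1 (same day).
The fifth Thursday is 1 + 4×7 = January 29.

January 29, 1632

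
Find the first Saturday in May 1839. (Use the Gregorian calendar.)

May 1, 1839 is a Wednesday.
The first Saturday is therefore May 4 (3 days later).

May 4, 1839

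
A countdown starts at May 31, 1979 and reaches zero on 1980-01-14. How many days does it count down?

May 31, 1979 → Jun 30, 1979: 30 days (May has 31).
Jun 30, 1979 → Jul 30, 1979: 30 days (June has 30).
Jul 30, 1979 → Aug 30, 1979: 31 days (July has 31).
Aug 30, 1979 → Sep 30, 1979: 31 days (August has 31).
Sep 30, 1979 → Oct 30, 1979: 30 days (September has 30).
Oct 30, 1979 → Nov 30, 1979: 31 days (October has 31).
Nov 30, 1979 → Dec 30, 1979: 30 days (November has 30).
Dec 30, 1979 → Jan 14, 1980: 15 days.
Total: 228 days.

228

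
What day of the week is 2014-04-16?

Wednesday

January 1, 2014 is a Wednesday.
Jan 1, 2014 → Feb 1, 2014: 31 days (January has 31).
Feb 1, 2014 → Mar 1, 2014: 28 days (February has 28).
Mar 1, 2014 → Apr 1, 2014: 31 days (March has 31).
Apr 1, 2014 → Apr 16, 2014: 15 days.
Total: 105 days.
105 mod 7 = 0, so Wednesday + 0 = Wednesday.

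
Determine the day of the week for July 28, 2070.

Doomsday rule: the anchor day for the 2000s is Tuesday. For year 70: 70÷12 = 5 r 10, and 10÷4 = 2, so 5+10+2 = 17.
Tuesday + 17 ≡ Friday — that's 2070's doomsday.
In July the doomsday date is Jul 11.
Jul 28 is 17 days after Jul 11; 17 mod 7 = 3, so Friday + 3 = Monday.

Monday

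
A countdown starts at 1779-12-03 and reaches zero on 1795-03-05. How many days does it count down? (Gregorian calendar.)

5571

Dec 3, 1779 → Dec 3, 1780: 366 days (Feb 29, 1780 is in that span).
Dec 3, 1780 → Dec 3, 1781: 365 days.
Dec 3, 1781 → Dec 3, 1782: 365 days.
Dec 3, 1782 → Dec 3, 1783: 365 days.
Dec 3, 1783 → Dec 3, 1784: 366 days (Feb 29, 1784 is in that span).
Dec 3, 1784 → Dec 3, 1785: 365 days.
Dec 3, 1785 → Dec 3, 1786: 365 days.
Dec 3, 1786 → Dec 3, 1787: 365 days.
Dec 3, 1787 → Dec 3, 1788: 366 days (Feb 29, 1788 is in that span).
Dec 3, 1788 → Dec 3, 1789: 365 days.
Dec 3, 1789 → Dec 3, 1790: 365 days.
Dec 3, 1790 → Dec 3, 1791: 365 days.
Dec 3, 1791 → Dec 3, 1792: 366 days (Feb 29, 1792 is in that span).
Dec 3, 1792 → Dec 3, 1793: 365 days.
Dec 3, 1793 → Dec 3, 1794: 365 days.
Dec 3, 1794 → Jan 3, 1795: 31 days (December has 31).
Jan 3, 1795 → Feb 3, 1795: 31 days (January has 31).
Feb 3, 1795 → Mar 3, 1795: 28 days (February has 28).
Mar 3, 1795 → Mar 5, 1795: 2 days.
Total: 5571 days.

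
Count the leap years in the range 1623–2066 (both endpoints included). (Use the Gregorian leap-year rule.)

Multiples of 4 in [1623,2066]: 111.
Of those, multiples of 100: 4 (not leap unless ÷400).
Multiples of 400: 1.
Leap years = 111 − 4 + 1 = 108.

108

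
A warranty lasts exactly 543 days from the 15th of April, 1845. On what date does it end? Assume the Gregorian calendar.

October 10, 1846

+365 (one year) → Apr 15, 1846 (178 left).
Apr has 30 days: +16 → May 1, 1846 (162 left).
May has 31 days: +31 → Jun 1, 1846 (131 left).
Jun has 30 days: +30 → Jul 1, 1846 (101 left).
Jul has 31 days: +31 → Aug 1, 1846 (70 left).
Aug has 31 days: +31 → Sep 1, 1846 (39 left).
Sep has 30 days: +30 → Oct 1, 1846 (9 left).
+9 → Oct 10, 1846.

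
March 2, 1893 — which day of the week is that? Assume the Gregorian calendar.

Doomsday rule: the anchor day for the 1800s is Friday. For year 93: 93÷12 = 7 r 9, and 9÷4 = 2, so 7+9+2 = 18.
Friday + 18 ≡ Tuesday — that's 1893's doomsday.
In March the doomsday date is Mar 14.
Mar 2 is 12 days before Mar 14; 12 mod 7 = 5, so Tuesday − 5 = Thursday.

Thursday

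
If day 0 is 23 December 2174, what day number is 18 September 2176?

Dec 23, 2174 → Dec 23, 2175: 365 days.
Dec 23, 2175 → Jan 23, 2176: 31 days (December has 31).
Jan 23, 2176 → Feb 23, 2176: 31 days (January has 31).
Feb 23, 2176 → Mar 23, 2176: 29 days (February has 29).
Mar 23, 2176 → Apr 23, 2176: 31 days (March has 31).
Apr 23, 2176 → May 23, 2176: 30 days (April has 30).
May 23, 2176 → Jun 23, 2176: 31 days (May has 31).
Jun 23, 2176 → Jul 23, 2176: 30 days (June has 30).
Jul 23, 2176 → Aug 23, 2176: 31 days (July has 31).
Aug 23, 2176 → Sep 18, 2176: 26 days.
Total: 635 days.

635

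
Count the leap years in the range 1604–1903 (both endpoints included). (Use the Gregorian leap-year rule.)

Multiples of 4 in [1604,1903]: 75.
Of those, multiples of 100: 3 (not leap unless ÷400).
Multiples of 400: 0.
Leap years = 75 − 3 + 0 = 72.

72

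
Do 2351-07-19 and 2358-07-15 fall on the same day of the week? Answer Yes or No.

From Jul 19, 2351 to Jul 15, 2358 is 2553 days.
2553 mod 7 = 5, so they are different weekdays.
(Jul 19, 2351 is a Thursday; Jul 15, 2358 is a Tuesday.)

No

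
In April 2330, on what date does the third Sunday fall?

April 20, 2330

April 1, 2330 is a Tuesday.
The first Sunday is therefore April 6 (5 days later).
The third Sunday is 6 + 2×7 = April 20.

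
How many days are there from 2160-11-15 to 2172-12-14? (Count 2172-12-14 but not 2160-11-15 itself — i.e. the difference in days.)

Nov 15, 2160 → Nov 15, 2161: 365 days.
Nov 15, 2161 → Nov 15, 2162: 365 days.
Nov 15, 2162 → Nov 15, 2163: 365 days.
Nov 15, 2163 → Nov 15, 2164: 366 days (Feb 29, 2164 is in that span).
Nov 15, 2164 → Nov 15, 2165: 365 days.
Nov 15, 2165 → Nov 15, 2166: 365 days.
Nov 15, 2166 → Nov 15, 2167: 365 days.
Nov 15, 2167 → Nov 15, 2168: 366 days (Feb 29, 2168 is in that span).
Nov 15, 2168 → Nov 15, 2169: 365 days.
Nov 15, 2169 → Nov 15, 2170: 365 days.
Nov 15, 2170 → Nov 15, 2171: 365 days.
Nov 15, 2171 → Dec 15, 2171: 30 days (November has 30).
Dec 15, 2171 → Jan 15, 2172: 31 days (December has 31).
Jan 15, 2172 → Feb 15, 2172: 31 days (January has 31).
Feb 15, 2172 → Mar 15, 2172: 29 days (February has 29).
Mar 15, 2172 → Apr 15, 2172: 31 days (March has 31).
Apr 15, 2172 → May 15, 2172: 30 days (April has 30).
May 15, 2172 → Jun 15, 2172: 31 days (May has 31).
Jun 15, 2172 → Jul 15, 2172: 30 days (June has 30).
Jul 15, 2172 → Aug 15, 2172: 31 days (July has 31).
Aug 15, 2172 → Sep 15, 2172: 31 days (August has 31).
Sep 15, 2172 → Oct 15, 2172: 30 days (September has 30).
Oct 15, 2172 → Nov 15, 2172: 31 days (October has 31).
Nov 15, 2172 → Dec 14, 2172: 29 days.
Total: 4412 days.

4412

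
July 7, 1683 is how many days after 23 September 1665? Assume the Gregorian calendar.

6496

Sep 23, 1665 → Sep 23, 1666: 365 days.
Sep 23, 1666 → Sep 23, 1667: 365 days.
Sep 23, 1667 → Sep 23, 1668: 366 days (Feb 29, 1668 is in that span).
Sep 23, 1668 → Sep 23, 1669: 365 days.
Sep 23, 1669 → Sep 23, 1670: 365 days.
Sep 23, 1670 → Sep 23, 1671: 365 days.
Sep 23, 1671 → Sep 23, 1672: 366 days (Feb 29, 1672 is in that span).
Sep 23, 1672 → Sep 23, 1673: 365 days.
Sep 23, 1673 → Sep 23, 1674: 365 days.
Sep 23, 1674 → Sep 23, 1675: 365 days.
Sep 23, 1675 → Sep 23, 1676: 366 days (Feb 29, 1676 is in that span).
Sep 23, 1676 → Sep 23, 1677: 365 days.
Sep 23, 1677 → Sep 23, 1678: 365 days.
Sep 23, 1678 → Sep 23, 1679: 365 days.
Sep 23, 1679 → Sep 23, 1680: 366 days (Feb 29, 1680 is in that span).
Sep 23, 1680 → Sep 23, 1681: 365 days.
Sep 23, 1681 → Sep 23, 1682: 365 days.
Sep 23, 1682 → Oct 23, 1682: 30 days (September has 30).
Oct 23, 1682 → Nov 23, 1682: 31 days (October has 31).
Nov 23, 1682 → Dec 23, 1682: 30 days (November has 30).
Dec 23, 1682 → Jan 23, 1683: 31 days (December has 31).
Jan 23, 1683 → Feb 23, 1683: 31 days (January has 31).
Feb 23, 1683 → Mar 23, 1683: 28 days (February has 28).
Mar 23, 1683 → Apr 23, 1683: 31 days (March has 31).
Apr 23, 1683 → May 23, 1683: 30 days (April has 30).
May 23, 1683 → Jun 23, 1683: 31 days (May has 31).
Jun 23, 1683 → Jul 7, 1683: 14 days.
Total: 6496 days.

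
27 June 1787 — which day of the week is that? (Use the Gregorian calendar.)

Wednesday

Doomsday rule: the anchor day for the 1700s is Sunday. For year 87: 87÷12 = 7 r 3, and 3÷4 = 0, so 7+3+0 = 10.
Sunday + 10 ≡ Wednesday — that's 1787's doomsday.
In June the doomsday date is Jun 6.
Jun 27 is 21 days after Jun 6; 21 mod 7 = 0, so Wednesday + 0 = Wednesday.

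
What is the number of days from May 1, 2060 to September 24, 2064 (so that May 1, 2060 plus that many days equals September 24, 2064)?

1607

May 1, 2060 → May 1, 2061: 365 days.
May 1, 2061 → May 1, 2062: 365 days.
May 1, 2062 → May 1, 2063: 365 days.
May 1, 2063 → May 1, 2064: 366 days (Feb 29, 2064 is in that span).
May 1, 2064 → Jun 1, 2064: 31 days (May has 31).
Jun 1, 2064 → Jul 1, 2064: 30 days (June has 30).
Jul 1, 2064 → Aug 1, 2064: 31 days (July has 31).
Aug 1, 2064 → Sep 1, 2064: 31 days (August has 31).
Sep 1, 2064 → Sep 24, 2064: 23 days.
Total: 1607 days.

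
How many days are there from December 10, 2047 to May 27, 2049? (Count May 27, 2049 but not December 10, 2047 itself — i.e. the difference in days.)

534

Dec 10, 2047 → Dec 10, 2048: 366 days (Feb 29, 2048 is in that span).
Dec 10, 2048 → Jan 10, 2049: 31 days (December has 31).
Jan 10, 2049 → Feb 10, 2049: 31 days (January has 31).
Feb 10, 2049 → Mar 10, 2049: 28 days (February has 28).
Mar 10, 2049 → Apr 10, 2049: 31 days (March has 31).
Apr 10, 2049 → May 10, 2049: 30 days (April has 30).
May 10, 2049 → May 27, 2049: 17 days.
Total: 534 days.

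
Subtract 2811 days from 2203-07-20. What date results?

November 7, 2195

−365 (one year) → Jul 20, 2202 (2446 left).
−365 (one year) → Jul 20, 2201 (2081 left).
−365 (one year) → Jul 20, 2200 (1716 left).
−365 (one year) → Jul 20, 2199 (1351 left).
−365 (one year) → Jul 20, 2198 (986 left).
−365 (one year) → Jul 20, 2197 (621 left).
−365 (one year) → Jul 20, 2196 (256 left).
−20 → Jun 30, 2196 (end of Jun, 30 days; 236 left).
−30 → May 31, 2196 (end of May, 31 days; 206 left).
−31 → Apr 30, 2196 (end of Apr, 30 days; 175 left).
−30 → Mar 31, 2196 (end of Mar, 31 days; 145 left).
−31 → Feb 29, 2196 (end of Feb, 29 days; 114 left).
−29 → Jan 31, 2196 (end of Jan, 31 days; 85 left).
−31 → Dec 31, 2195 (end of Dec, 31 days; 54 left).
−31 → Nov 30, 2195 (end of Nov, 30 days; 23 left).
−23 → Nov 7, 2195.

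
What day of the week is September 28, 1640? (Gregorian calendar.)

Friday

Doomsday rule: the anchor day for the 1600s is Tuesday. For year 40: 40÷12 = 3 r 4, and 4÷4 = 1, so 3+4+1 = 8.
Tuesday + 8 ≡ Wednesday — that's 1640's doomsday.
In September the doomsday date is Sep 5.
Sep 28 is 23 days after Sep 5; 23 mod 7 = 2, so Wednesday + 2 = Friday.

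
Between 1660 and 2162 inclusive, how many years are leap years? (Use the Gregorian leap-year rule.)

Multiples of 4 in [1660,2162]: 126.
Of those, multiples of 100: 5 (not leap unless ÷400).
Multiples of 400: 1.
Leap years = 126 − 5 + 1 = 122.

122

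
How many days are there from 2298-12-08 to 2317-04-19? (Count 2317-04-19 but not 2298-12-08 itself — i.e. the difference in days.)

6706

Dec 8, 2298 → Dec 8, 2299: 365 days.
Dec 8, 2299 → Dec 8, 2300: 365 days.
Dec 8, 2300 → Dec 8, 2301: 365 days.
Dec 8, 2301 → Dec 8, 2302: 365 days.
Dec 8, 2302 → Dec 8, 2303: 365 days.
Dec 8, 2303 → Dec 8, 2304: 366 days (Feb 29, 2304 is in that span).
Dec 8, 2304 → Dec 8, 2305: 365 days.
Dec 8, 2305 → Dec 8, 2306: 365 days.
Dec 8, 2306 → Dec 8, 2307: 365 days.
Dec 8, 2307 → Dec 8, 2308: 366 days (Feb 29, 2308 is in that span).
Dec 8, 2308 → Dec 8, 2309: 365 days.
Dec 8, 2309 → Dec 8, 2310: 365 days.
Dec 8, 2310 → Dec 8, 2311: 365 days.
Dec 8, 2311 → Dec 8, 2312: 366 days (Feb 29, 2312 is in that span).
Dec 8, 2312 → Dec 8, 2313: 365 days.
Dec 8, 2313 → Dec 8, 2314: 365 days.
Dec 8, 2314 → Dec 8, 2315: 365 days.
Dec 8, 2315 → Dec 8, 2316: 366 days (Feb 29, 2316 is in that span).
Dec 8, 2316 → Jan 8, 2317: 31 days (December has 31).
Jan 8, 2317 → Feb 8, 2317: 31 days (January has 31).
Feb 8, 2317 → Mar 8, 2317: 28 days (February has 28).
Mar 8, 2317 → Apr 8, 2317: 31 days (March has 31).
Apr 8, 2317 → Apr 19, 2317: 11 days.
Total: 6706 days.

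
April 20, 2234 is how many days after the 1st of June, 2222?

4341

Jun 1, 2222 → Jun 1, 2223: 365 days.
Jun 1, 2223 → Jun 1, 2224: 366 days (Feb 29, 2224 is in that span).
Jun 1, 2224 → Jun 1, 2225: 365 days.
Jun 1, 2225 → Jun 1, 2226: 365 days.
Jun 1, 2226 → Jun 1, 2227: 365 days.
Jun 1, 2227 → Jun 1, 2228: 366 days (Feb 29, 2228 is in that span).
Jun 1, 2228 → Jun 1, 2229: 365 days.
Jun 1, 2229 → Jun 1, 2230: 365 days.
Jun 1, 2230 → Jun 1, 2231: 365 days.
Jun 1, 2231 → Jun 1, 2232: 366 days (Feb 29, 2232 is in that span).
Jun 1, 2232 → Jun 1, 2233: 365 days.
Jun 1, 2233 → Jul 1, 2233: 30 days (June has 30).
Jul 1, 2233 → Aug 1, 2233: 31 days (July has 31).
Aug 1, 2233 → Sep 1, 2233: 31 days (August has 31).
Sep 1, 2233 → Oct 1, 2233: 30 days (September has 30).
Oct 1, 2233 → Nov 1, 2233: 31 days (October has 31).
Nov 1, 2233 → Dec 1, 2233: 30 days (November has 30).
Dec 1, 2233 → Jan 1, 2234: 31 days (December has 31).
Jan 1, 2234 → Feb 1, 2234: 31 days (January has 31).
Feb 1, 2234 → Mar 1, 2234: 28 days (February has 28).
Mar 1, 2234 → Apr 1, 2234: 31 days (March has 31).
Apr 1, 2234 → Apr 20, 2234: 19 days.
Total: 4341 days.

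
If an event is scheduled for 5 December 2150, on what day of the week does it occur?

Saturday

Doomsday rule: the anchor day for the 2100s is Sunday. For year 50: 50÷12 = 4 r 2, and 2÷4 = 0, so 4+2+0 = 6.
Sunday + 6 ≡ Saturday — that's 2150's doomsday.
In December the doomsday date is Dec 12.
Dec 5 is 7 days before Dec 12; 7 mod 7 = 0, so Saturday − 0 = Saturday.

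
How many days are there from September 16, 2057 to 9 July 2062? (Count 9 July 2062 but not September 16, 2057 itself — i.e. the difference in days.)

Sep 16, 2057 → Sep 16, 2058: 365 days.
Sep 16, 2058 → Sep 16, 2059: 365 days.
Sep 16, 2059 → Sep 16, 2060: 366 days (Feb 29, 2060 is in that span).
Sep 16, 2060 → Sep 16, 2061: 365 days.
Sep 16, 2061 → Oct 16, 2061: 30 days (September has 30).
Oct 16, 2061 → Nov 16, 2061: 31 days (October has 31).
Nov 16, 2061 → Dec 16, 2061: 30 days (November has 30).
Dec 16, 2061 → Jan 16, 2062: 31 days (December has 31).
Jan 16, 2062 → Feb 16, 2062: 31 days (January has 31).
Feb 16, 2062 → Mar 16, 2062: 28 days (February has 28).
Mar 16, 2062 → Apr 16, 2062: 31 days (March has 31).
Apr 16, 2062 → May 16, 2062: 30 days (April has 30).
May 16, 2062 → Jun 16, 2062: 31 days (May has 31).
Jun 16, 2062 → Jul 9, 2062: 23 days.
Total: 1757 days.

1757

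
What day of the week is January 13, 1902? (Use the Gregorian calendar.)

Monday

Doomsday rule: the anchor day for the 1900s is Wednesday. For year 02: 2÷12 = 0 r 2, and 2÷4 = 0, so 0+2+0 = 2.
Wednesday + 2 ≡ Friday — that's 1902's doomsday.
In January the doomsday date is Jan 3 (1902 is not a leap year).
Jan 13 is 10 days after Jan 3; 10 mod 7 = 3, so Friday + 3 = Monday.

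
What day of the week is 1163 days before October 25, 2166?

Friday

Oct 25, 2166 is a Saturday.
1163 mod 7 = 1, so 1163 days before a Saturday is Saturday − 1 = Friday.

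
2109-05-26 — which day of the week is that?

Sunday

Doomsday rule: the anchor day for the 2100s is Sunday. For year 09: 9÷12 = 0 r 9, and 9÷4 = 2, so 0+9+2 = 11.
Sunday + 11 ≡ Thursday — that's 2109's doomsday.
In May the doomsday date is May 9.
May 26 is 17 days after May 9; 17 mod 7 = 3, so Thursday + 3 = Sunday.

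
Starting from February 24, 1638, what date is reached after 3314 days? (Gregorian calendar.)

March 23, 1647

+365 (one year) → Feb 24, 1639 (2949 left).
+365 (one year) → Feb 24, 1640 (2584 left).
+366 (one year; includes Feb 29, 1640) → Feb 24, 1641 (2218 left).
+365 (one year) → Feb 24, 1642 (1853 left).
+365 (one year) → Feb 24, 1643 (1488 left).
+365 (one year) → Feb 24, 1644 (1123 left).
+366 (one year; includes Feb 29, 1644) → Feb 24, 1645 (757 left).
+365 (one year) → Feb 24, 1646 (392 left).
Feb has 28 days: +5 → Mar 1, 1646 (387 left).
Mar has 31 days: +31 → Apr 1, 1646 (356 left).
Apr has 30 days: +30 → May 1, 1646 (326 left).
May has 31 days: +31 → Jun 1, 1646 (295 left).
Jun has 30 days: +30 → Jul 1, 1646 (265 left).
Jul has 31 days: +31 → Aug 1, 1646 (234 left).
Aug has 31 days: +31 → Sep 1, 1646 (203 left).
Sep has 30 days: +30 → Oct 1, 1646 (173 left).
Oct has 31 days: +31 → Nov 1, 1646 (142 left).
Nov has 30 days: +30 → Dec 1, 1646 (112 left).
Dec has 31 days: +31 → Jan 1, 1647 (81 left).
Jan has 31 days: +31 → Feb 1, 1647 (50 left).
Feb has 28 days: +28 → Mar 1, 1647 (22 left).
+22 → Mar 23, 1647.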